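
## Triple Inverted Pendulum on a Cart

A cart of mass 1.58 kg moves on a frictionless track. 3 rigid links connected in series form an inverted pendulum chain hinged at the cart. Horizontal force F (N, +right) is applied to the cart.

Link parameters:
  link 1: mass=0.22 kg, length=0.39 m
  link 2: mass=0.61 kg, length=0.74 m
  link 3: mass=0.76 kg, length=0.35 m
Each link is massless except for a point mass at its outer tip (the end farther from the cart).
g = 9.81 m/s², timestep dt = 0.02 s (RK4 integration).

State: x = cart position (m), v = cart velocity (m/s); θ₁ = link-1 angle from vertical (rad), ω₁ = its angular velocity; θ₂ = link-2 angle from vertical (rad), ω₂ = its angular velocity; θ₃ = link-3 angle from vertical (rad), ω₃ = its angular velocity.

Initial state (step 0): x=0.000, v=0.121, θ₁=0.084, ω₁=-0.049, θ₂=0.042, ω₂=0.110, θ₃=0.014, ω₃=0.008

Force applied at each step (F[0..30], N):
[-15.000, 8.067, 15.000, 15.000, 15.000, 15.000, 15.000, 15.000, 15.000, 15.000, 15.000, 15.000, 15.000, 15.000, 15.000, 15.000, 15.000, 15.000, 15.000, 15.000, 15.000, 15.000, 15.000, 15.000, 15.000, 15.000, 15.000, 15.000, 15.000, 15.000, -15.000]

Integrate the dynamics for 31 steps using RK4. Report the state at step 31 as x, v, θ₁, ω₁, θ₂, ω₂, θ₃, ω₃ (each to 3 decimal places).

Answer: x=1.420, v=3.550, θ₁=-1.403, ω₁=-14.495, θ₂=-1.268, ω₂=2.465, θ₃=-0.402, ω₃=-8.477

Derivation:
apply F[0]=-15.000 → step 1: x=0.000, v=-0.084, θ₁=0.090, ω₁=0.637, θ₂=0.044, ω₂=0.045, θ₃=0.014, ω₃=-0.024
apply F[1]=+8.067 → step 2: x=-0.000, v=-0.001, θ₁=0.103, ω₁=0.637, θ₂=0.044, ω₂=-0.045, θ₃=0.013, ω₃=-0.062
apply F[2]=+15.000 → step 3: x=0.001, v=0.167, θ₁=0.114, ω₁=0.478, θ₂=0.042, ω₂=-0.166, θ₃=0.011, ω₃=-0.103
apply F[3]=+15.000 → step 4: x=0.006, v=0.332, θ₁=0.122, ω₁=0.371, θ₂=0.037, ω₂=-0.312, θ₃=0.009, ω₃=-0.141
apply F[4]=+15.000 → step 5: x=0.014, v=0.497, θ₁=0.129, ω₁=0.310, θ₂=0.029, ω₂=-0.485, θ₃=0.006, ω₃=-0.174
apply F[5]=+15.000 → step 6: x=0.026, v=0.661, θ₁=0.135, ω₁=0.295, θ₂=0.017, ω₂=-0.686, θ₃=0.002, ω₃=-0.198
apply F[6]=+15.000 → step 7: x=0.041, v=0.825, θ₁=0.141, ω₁=0.326, θ₂=0.001, ω₂=-0.918, θ₃=-0.002, ω₃=-0.210
apply F[7]=+15.000 → step 8: x=0.059, v=0.989, θ₁=0.148, ω₁=0.402, θ₂=-0.020, ω₂=-1.183, θ₃=-0.006, ω₃=-0.205
apply F[8]=+15.000 → step 9: x=0.080, v=1.154, θ₁=0.157, ω₁=0.512, θ₂=-0.046, ω₂=-1.478, θ₃=-0.010, ω₃=-0.181
apply F[9]=+15.000 → step 10: x=0.105, v=1.321, θ₁=0.169, ω₁=0.639, θ₂=-0.079, ω₂=-1.795, θ₃=-0.013, ω₃=-0.139
apply F[10]=+15.000 → step 11: x=0.133, v=1.490, θ₁=0.183, ω₁=0.752, θ₂=-0.118, ω₂=-2.119, θ₃=-0.016, ω₃=-0.083
apply F[11]=+15.000 → step 12: x=0.165, v=1.662, θ₁=0.198, ω₁=0.820, θ₂=-0.164, ω₂=-2.434, θ₃=-0.017, ω₃=-0.021
apply F[12]=+15.000 → step 13: x=0.200, v=1.837, θ₁=0.215, ω₁=0.819, θ₂=-0.215, ω₂=-2.727, θ₃=-0.017, ω₃=0.038
apply F[13]=+15.000 → step 14: x=0.238, v=2.014, θ₁=0.231, ω₁=0.735, θ₂=-0.273, ω₂=-2.994, θ₃=-0.015, ω₃=0.088
apply F[14]=+15.000 → step 15: x=0.280, v=2.193, θ₁=0.244, ω₁=0.566, θ₂=-0.335, ω₂=-3.234, θ₃=-0.013, ω₃=0.123
apply F[15]=+15.000 → step 16: x=0.326, v=2.373, θ₁=0.253, ω₁=0.311, θ₂=-0.402, ω₂=-3.450, θ₃=-0.010, ω₃=0.140
apply F[16]=+15.000 → step 17: x=0.375, v=2.555, θ₁=0.256, ω₁=-0.028, θ₂=-0.473, ω₂=-3.647, θ₃=-0.008, ω₃=0.136
apply F[17]=+15.000 → step 18: x=0.428, v=2.738, θ₁=0.251, ω₁=-0.450, θ₂=-0.548, ω₂=-3.824, θ₃=-0.005, ω₃=0.109
apply F[18]=+15.000 → step 19: x=0.485, v=2.922, θ₁=0.237, ω₁=-0.959, θ₂=-0.626, ω₂=-3.982, θ₃=-0.003, ω₃=0.057
apply F[19]=+15.000 → step 20: x=0.545, v=3.108, θ₁=0.212, ω₁=-1.558, θ₂=-0.707, ω₂=-4.116, θ₃=-0.003, ω₃=-0.022
apply F[20]=+15.000 → step 21: x=0.609, v=3.295, θ₁=0.174, ω₁=-2.250, θ₂=-0.790, ω₂=-4.215, θ₃=-0.005, ω₃=-0.129
apply F[21]=+15.000 → step 22: x=0.677, v=3.483, θ₁=0.121, ω₁=-3.038, θ₂=-0.875, ω₂=-4.266, θ₃=-0.008, ω₃=-0.266
apply F[22]=+15.000 → step 23: x=0.749, v=3.673, θ₁=0.052, ω₁=-3.926, θ₂=-0.960, ω₂=-4.246, θ₃=-0.015, ω₃=-0.434
apply F[23]=+15.000 → step 24: x=0.824, v=3.863, θ₁=-0.036, ω₁=-4.915, θ₂=-1.044, ω₂=-4.126, θ₃=-0.026, ω₃=-0.633
apply F[24]=+15.000 → step 25: x=0.903, v=4.050, θ₁=-0.145, ω₁=-6.007, θ₂=-1.124, ω₂=-3.869, θ₃=-0.041, ω₃=-0.870
apply F[25]=+15.000 → step 26: x=0.986, v=4.229, θ₁=-0.277, ω₁=-7.215, θ₂=-1.198, ω₂=-3.425, θ₃=-0.061, ω₃=-1.161
apply F[26]=+15.000 → step 27: x=1.072, v=4.388, θ₁=-0.435, ω₁=-8.579, θ₂=-1.260, ω₂=-2.735, θ₃=-0.088, ω₃=-1.548
apply F[27]=+15.000 → step 28: x=1.161, v=4.505, θ₁=-0.622, ω₁=-10.185, θ₂=-1.305, ω₂=-1.710, θ₃=-0.124, ω₃=-2.143
apply F[28]=+15.000 → step 29: x=1.252, v=4.525, θ₁=-0.845, ω₁=-12.177, θ₂=-1.325, ω₂=-0.233, θ₃=-0.177, ω₃=-3.242
apply F[29]=+15.000 → step 30: x=1.341, v=4.314, θ₁=-1.111, ω₁=-14.368, θ₂=-1.311, ω₂=1.642, θ₃=-0.262, ω₃=-5.539
apply F[30]=-15.000 → step 31: x=1.420, v=3.550, θ₁=-1.403, ω₁=-14.495, θ₂=-1.268, ω₂=2.465, θ₃=-0.402, ω₃=-8.477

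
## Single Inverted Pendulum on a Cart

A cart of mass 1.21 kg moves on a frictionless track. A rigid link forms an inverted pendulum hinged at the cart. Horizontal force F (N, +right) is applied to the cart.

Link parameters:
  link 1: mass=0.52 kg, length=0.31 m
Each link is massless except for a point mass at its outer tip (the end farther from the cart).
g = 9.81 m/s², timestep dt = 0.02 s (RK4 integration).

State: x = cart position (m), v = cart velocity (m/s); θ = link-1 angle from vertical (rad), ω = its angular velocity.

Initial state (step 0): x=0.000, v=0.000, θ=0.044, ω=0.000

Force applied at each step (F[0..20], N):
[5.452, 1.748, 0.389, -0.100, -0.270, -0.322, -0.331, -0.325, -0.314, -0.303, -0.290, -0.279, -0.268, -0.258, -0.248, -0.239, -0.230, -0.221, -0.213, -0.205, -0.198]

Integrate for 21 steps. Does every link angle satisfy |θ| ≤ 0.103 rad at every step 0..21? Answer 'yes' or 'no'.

apply F[0]=+5.452 → step 1: x=0.001, v=0.086, θ=0.041, ω=-0.251
apply F[1]=+1.748 → step 2: x=0.003, v=0.112, θ=0.036, ω=-0.309
apply F[2]=+0.389 → step 3: x=0.005, v=0.116, θ=0.030, ω=-0.300
apply F[3]=-0.100 → step 4: x=0.007, v=0.112, θ=0.024, ω=-0.271
apply F[4]=-0.270 → step 5: x=0.010, v=0.106, θ=0.019, ω=-0.237
apply F[5]=-0.322 → step 6: x=0.012, v=0.099, θ=0.015, ω=-0.204
apply F[6]=-0.331 → step 7: x=0.014, v=0.092, θ=0.011, ω=-0.175
apply F[7]=-0.325 → step 8: x=0.015, v=0.086, θ=0.008, ω=-0.150
apply F[8]=-0.314 → step 9: x=0.017, v=0.080, θ=0.005, ω=-0.127
apply F[9]=-0.303 → step 10: x=0.019, v=0.075, θ=0.002, ω=-0.108
apply F[10]=-0.290 → step 11: x=0.020, v=0.070, θ=0.001, ω=-0.091
apply F[11]=-0.279 → step 12: x=0.021, v=0.066, θ=-0.001, ω=-0.077
apply F[12]=-0.268 → step 13: x=0.023, v=0.061, θ=-0.003, ω=-0.064
apply F[13]=-0.258 → step 14: x=0.024, v=0.057, θ=-0.004, ω=-0.053
apply F[14]=-0.248 → step 15: x=0.025, v=0.054, θ=-0.005, ω=-0.044
apply F[15]=-0.239 → step 16: x=0.026, v=0.050, θ=-0.005, ω=-0.036
apply F[16]=-0.230 → step 17: x=0.027, v=0.047, θ=-0.006, ω=-0.029
apply F[17]=-0.221 → step 18: x=0.028, v=0.044, θ=-0.007, ω=-0.023
apply F[18]=-0.213 → step 19: x=0.029, v=0.041, θ=-0.007, ω=-0.017
apply F[19]=-0.205 → step 20: x=0.029, v=0.038, θ=-0.007, ω=-0.013
apply F[20]=-0.198 → step 21: x=0.030, v=0.035, θ=-0.008, ω=-0.009
Max |angle| over trajectory = 0.044 rad; bound = 0.103 → within bound.

Answer: yes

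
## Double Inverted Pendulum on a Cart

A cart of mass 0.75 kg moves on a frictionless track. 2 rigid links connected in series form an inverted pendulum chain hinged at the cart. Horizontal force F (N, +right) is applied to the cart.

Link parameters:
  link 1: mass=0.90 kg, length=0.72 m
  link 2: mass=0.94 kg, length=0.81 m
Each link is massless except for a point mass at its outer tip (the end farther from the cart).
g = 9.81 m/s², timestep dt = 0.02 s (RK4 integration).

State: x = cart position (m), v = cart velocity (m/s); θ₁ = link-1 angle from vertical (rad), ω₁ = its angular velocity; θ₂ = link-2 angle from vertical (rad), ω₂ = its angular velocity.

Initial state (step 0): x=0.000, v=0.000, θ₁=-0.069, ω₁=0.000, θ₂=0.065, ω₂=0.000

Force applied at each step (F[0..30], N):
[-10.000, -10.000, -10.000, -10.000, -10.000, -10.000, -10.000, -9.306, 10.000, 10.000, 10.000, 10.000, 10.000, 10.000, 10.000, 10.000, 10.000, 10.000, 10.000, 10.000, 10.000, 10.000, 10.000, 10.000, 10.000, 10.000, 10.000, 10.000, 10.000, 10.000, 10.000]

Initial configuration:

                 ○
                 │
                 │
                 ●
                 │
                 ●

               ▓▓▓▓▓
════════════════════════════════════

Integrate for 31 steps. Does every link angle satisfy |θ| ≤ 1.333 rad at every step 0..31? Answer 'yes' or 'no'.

Answer: yes

Derivation:
apply F[0]=-10.000 → step 1: x=-0.002, v=-0.232, θ₁=-0.066, ω₁=0.263, θ₂=0.066, ω₂=0.070
apply F[1]=-10.000 → step 2: x=-0.009, v=-0.467, θ₁=-0.058, ω₁=0.534, θ₂=0.068, ω₂=0.136
apply F[2]=-10.000 → step 3: x=-0.021, v=-0.708, θ₁=-0.045, ω₁=0.820, θ₂=0.071, ω₂=0.197
apply F[3]=-10.000 → step 4: x=-0.038, v=-0.959, θ₁=-0.025, ω₁=1.128, θ₂=0.076, ω₂=0.249
apply F[4]=-10.000 → step 5: x=-0.059, v=-1.220, θ₁=0.000, ω₁=1.464, θ₂=0.081, ω₂=0.289
apply F[5]=-10.000 → step 6: x=-0.087, v=-1.492, θ₁=0.033, ω₁=1.832, θ₂=0.087, ω₂=0.315
apply F[6]=-10.000 → step 7: x=-0.119, v=-1.774, θ₁=0.074, ω₁=2.231, θ₂=0.093, ω₂=0.326
apply F[7]=-9.306 → step 8: x=-0.157, v=-2.042, θ₁=0.122, ω₁=2.627, θ₂=0.100, ω₂=0.326
apply F[8]=+10.000 → step 9: x=-0.196, v=-1.824, θ₁=0.172, ω₁=2.377, θ₂=0.106, ω₂=0.311
apply F[9]=+10.000 → step 10: x=-0.230, v=-1.631, θ₁=0.218, ω₁=2.185, θ₂=0.112, ω₂=0.278
apply F[10]=+10.000 → step 11: x=-0.261, v=-1.459, θ₁=0.260, ω₁=2.048, θ₂=0.117, ω₂=0.226
apply F[11]=+10.000 → step 12: x=-0.289, v=-1.307, θ₁=0.300, ω₁=1.958, θ₂=0.121, ω₂=0.158
apply F[12]=+10.000 → step 13: x=-0.314, v=-1.170, θ₁=0.339, ω₁=1.910, θ₂=0.124, ω₂=0.075
apply F[13]=+10.000 → step 14: x=-0.336, v=-1.046, θ₁=0.377, ω₁=1.898, θ₂=0.124, ω₂=-0.022
apply F[14]=+10.000 → step 15: x=-0.356, v=-0.931, θ₁=0.415, ω₁=1.917, θ₂=0.123, ω₂=-0.131
apply F[15]=+10.000 → step 16: x=-0.373, v=-0.823, θ₁=0.454, ω₁=1.961, θ₂=0.119, ω₂=-0.250
apply F[16]=+10.000 → step 17: x=-0.389, v=-0.719, θ₁=0.493, ω₁=2.025, θ₂=0.113, ω₂=-0.379
apply F[17]=+10.000 → step 18: x=-0.402, v=-0.617, θ₁=0.535, ω₁=2.106, θ₂=0.104, ω₂=-0.514
apply F[18]=+10.000 → step 19: x=-0.413, v=-0.513, θ₁=0.578, ω₁=2.199, θ₂=0.092, ω₂=-0.655
apply F[19]=+10.000 → step 20: x=-0.422, v=-0.407, θ₁=0.623, ω₁=2.300, θ₂=0.077, ω₂=-0.799
apply F[20]=+10.000 → step 21: x=-0.429, v=-0.296, θ₁=0.670, ω₁=2.406, θ₂=0.060, ω₂=-0.944
apply F[21]=+10.000 → step 22: x=-0.434, v=-0.179, θ₁=0.719, ω₁=2.515, θ₂=0.040, ω₂=-1.089
apply F[22]=+10.000 → step 23: x=-0.437, v=-0.056, θ₁=0.770, ω₁=2.625, θ₂=0.017, ω₂=-1.231
apply F[23]=+10.000 → step 24: x=-0.436, v=0.076, θ₁=0.824, ω₁=2.734, θ₂=-0.010, ω₂=-1.370
apply F[24]=+10.000 → step 25: x=-0.434, v=0.215, θ₁=0.880, ω₁=2.842, θ₂=-0.038, ω₂=-1.503
apply F[25]=+10.000 → step 26: x=-0.428, v=0.363, θ₁=0.938, ω₁=2.950, θ₂=-0.070, ω₂=-1.630
apply F[26]=+10.000 → step 27: x=-0.419, v=0.519, θ₁=0.998, ω₁=3.057, θ₂=-0.103, ω₂=-1.751
apply F[27]=+10.000 → step 28: x=-0.407, v=0.683, θ₁=1.060, ω₁=3.165, θ₂=-0.140, ω₂=-1.863
apply F[28]=+10.000 → step 29: x=-0.392, v=0.855, θ₁=1.124, ω₁=3.276, θ₂=-0.178, ω₂=-1.967
apply F[29]=+10.000 → step 30: x=-0.373, v=1.035, θ₁=1.191, ω₁=3.391, θ₂=-0.218, ω₂=-2.062
apply F[30]=+10.000 → step 31: x=-0.350, v=1.224, θ₁=1.260, ω₁=3.513, θ₂=-0.260, ω₂=-2.147
Max |angle| over trajectory = 1.260 rad; bound = 1.333 → within bound.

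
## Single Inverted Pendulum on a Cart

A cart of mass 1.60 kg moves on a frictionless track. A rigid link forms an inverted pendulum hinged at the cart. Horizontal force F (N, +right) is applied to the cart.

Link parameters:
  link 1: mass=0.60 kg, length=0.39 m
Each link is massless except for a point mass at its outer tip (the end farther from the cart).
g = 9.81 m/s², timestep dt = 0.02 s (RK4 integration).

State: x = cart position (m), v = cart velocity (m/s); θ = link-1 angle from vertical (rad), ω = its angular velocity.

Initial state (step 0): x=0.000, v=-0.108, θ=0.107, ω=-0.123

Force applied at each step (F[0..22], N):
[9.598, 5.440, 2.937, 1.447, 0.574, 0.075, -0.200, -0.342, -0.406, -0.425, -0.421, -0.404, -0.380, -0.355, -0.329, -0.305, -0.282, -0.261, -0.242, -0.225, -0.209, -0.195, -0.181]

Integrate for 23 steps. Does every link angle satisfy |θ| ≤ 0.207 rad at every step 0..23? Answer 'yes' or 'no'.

apply F[0]=+9.598 → step 1: x=-0.001, v=0.004, θ=0.102, ω=-0.356
apply F[1]=+5.440 → step 2: x=-0.000, v=0.065, θ=0.094, ω=-0.461
apply F[2]=+2.937 → step 3: x=0.001, v=0.095, θ=0.085, ω=-0.493
apply F[3]=+1.447 → step 4: x=0.003, v=0.107, θ=0.075, ω=-0.484
apply F[4]=+0.574 → step 5: x=0.005, v=0.109, θ=0.065, ω=-0.454
apply F[5]=+0.075 → step 6: x=0.008, v=0.106, θ=0.057, ω=-0.415
apply F[6]=-0.200 → step 7: x=0.010, v=0.099, θ=0.049, ω=-0.372
apply F[7]=-0.342 → step 8: x=0.012, v=0.092, θ=0.042, ω=-0.330
apply F[8]=-0.406 → step 9: x=0.013, v=0.084, θ=0.036, ω=-0.290
apply F[9]=-0.425 → step 10: x=0.015, v=0.076, θ=0.030, ω=-0.254
apply F[10]=-0.421 → step 11: x=0.016, v=0.069, θ=0.025, ω=-0.221
apply F[11]=-0.404 → step 12: x=0.018, v=0.062, θ=0.021, ω=-0.192
apply F[12]=-0.380 → step 13: x=0.019, v=0.056, θ=0.018, ω=-0.166
apply F[13]=-0.355 → step 14: x=0.020, v=0.050, θ=0.015, ω=-0.144
apply F[14]=-0.329 → step 15: x=0.021, v=0.045, θ=0.012, ω=-0.124
apply F[15]=-0.305 → step 16: x=0.022, v=0.040, θ=0.010, ω=-0.107
apply F[16]=-0.282 → step 17: x=0.022, v=0.036, θ=0.008, ω=-0.092
apply F[17]=-0.261 → step 18: x=0.023, v=0.032, θ=0.006, ω=-0.079
apply F[18]=-0.242 → step 19: x=0.024, v=0.029, θ=0.005, ω=-0.067
apply F[19]=-0.225 → step 20: x=0.024, v=0.026, θ=0.003, ω=-0.057
apply F[20]=-0.209 → step 21: x=0.025, v=0.023, θ=0.002, ω=-0.049
apply F[21]=-0.195 → step 22: x=0.025, v=0.021, θ=0.001, ω=-0.041
apply F[22]=-0.181 → step 23: x=0.026, v=0.018, θ=0.001, ω=-0.035
Max |angle| over trajectory = 0.107 rad; bound = 0.207 → within bound.

Answer: yes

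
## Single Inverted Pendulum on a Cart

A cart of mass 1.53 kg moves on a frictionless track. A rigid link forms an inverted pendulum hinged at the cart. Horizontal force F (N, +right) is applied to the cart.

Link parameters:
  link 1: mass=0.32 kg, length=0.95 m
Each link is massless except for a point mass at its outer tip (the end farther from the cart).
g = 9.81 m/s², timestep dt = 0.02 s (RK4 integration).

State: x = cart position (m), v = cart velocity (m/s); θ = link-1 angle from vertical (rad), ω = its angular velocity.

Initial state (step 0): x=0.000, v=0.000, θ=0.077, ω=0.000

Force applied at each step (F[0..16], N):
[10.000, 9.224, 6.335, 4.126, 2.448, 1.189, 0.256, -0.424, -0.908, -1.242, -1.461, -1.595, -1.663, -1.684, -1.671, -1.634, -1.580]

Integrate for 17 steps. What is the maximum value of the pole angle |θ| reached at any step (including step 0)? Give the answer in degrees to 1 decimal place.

Answer: 4.4°

Derivation:
apply F[0]=+10.000 → step 1: x=0.001, v=0.127, θ=0.076, ω=-0.118
apply F[1]=+9.224 → step 2: x=0.005, v=0.245, θ=0.072, ω=-0.226
apply F[2]=+6.335 → step 3: x=0.011, v=0.325, θ=0.067, ω=-0.295
apply F[3]=+4.126 → step 4: x=0.018, v=0.376, θ=0.061, ω=-0.336
apply F[4]=+2.448 → step 5: x=0.026, v=0.406, θ=0.054, ω=-0.355
apply F[5]=+1.189 → step 6: x=0.034, v=0.419, θ=0.047, ω=-0.359
apply F[6]=+0.256 → step 7: x=0.042, v=0.421, θ=0.040, ω=-0.352
apply F[7]=-0.424 → step 8: x=0.051, v=0.414, θ=0.033, ω=-0.337
apply F[8]=-0.908 → step 9: x=0.059, v=0.401, θ=0.026, ω=-0.317
apply F[9]=-1.242 → step 10: x=0.066, v=0.384, θ=0.020, ω=-0.294
apply F[10]=-1.461 → step 11: x=0.074, v=0.364, θ=0.015, ω=-0.270
apply F[11]=-1.595 → step 12: x=0.081, v=0.342, θ=0.009, ω=-0.245
apply F[12]=-1.663 → step 13: x=0.088, v=0.320, θ=0.005, ω=-0.220
apply F[13]=-1.684 → step 14: x=0.094, v=0.298, θ=0.001, ω=-0.196
apply F[14]=-1.671 → step 15: x=0.100, v=0.276, θ=-0.003, ω=-0.174
apply F[15]=-1.634 → step 16: x=0.105, v=0.255, θ=-0.006, ω=-0.153
apply F[16]=-1.580 → step 17: x=0.110, v=0.235, θ=-0.009, ω=-0.133
Max |angle| over trajectory = 0.077 rad = 4.4°.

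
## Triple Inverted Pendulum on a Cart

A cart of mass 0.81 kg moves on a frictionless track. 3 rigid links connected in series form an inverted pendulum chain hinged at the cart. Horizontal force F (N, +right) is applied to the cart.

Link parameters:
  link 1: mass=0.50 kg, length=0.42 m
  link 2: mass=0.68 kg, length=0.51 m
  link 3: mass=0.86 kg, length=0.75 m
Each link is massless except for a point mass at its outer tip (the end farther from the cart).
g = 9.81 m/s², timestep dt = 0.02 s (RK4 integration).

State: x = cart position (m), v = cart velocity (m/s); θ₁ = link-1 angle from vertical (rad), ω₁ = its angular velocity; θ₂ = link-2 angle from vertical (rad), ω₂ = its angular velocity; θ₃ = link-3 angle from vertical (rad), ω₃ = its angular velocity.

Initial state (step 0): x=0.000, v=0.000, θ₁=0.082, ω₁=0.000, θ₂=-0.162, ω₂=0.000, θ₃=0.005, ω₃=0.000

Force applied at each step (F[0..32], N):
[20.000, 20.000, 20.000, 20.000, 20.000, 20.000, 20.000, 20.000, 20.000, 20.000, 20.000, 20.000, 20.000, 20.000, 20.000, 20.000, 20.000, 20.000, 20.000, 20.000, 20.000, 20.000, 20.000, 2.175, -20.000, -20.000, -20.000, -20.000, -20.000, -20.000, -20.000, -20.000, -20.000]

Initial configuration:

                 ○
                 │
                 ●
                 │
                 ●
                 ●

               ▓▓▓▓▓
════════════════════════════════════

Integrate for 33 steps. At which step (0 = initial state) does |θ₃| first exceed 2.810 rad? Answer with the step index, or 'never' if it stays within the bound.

apply F[0]=+20.000 → step 1: x=0.005, v=0.456, θ₁=0.075, ω₁=-0.720, θ₂=-0.166, ω₂=-0.443, θ₃=0.006, ω₃=0.093
apply F[1]=+20.000 → step 2: x=0.018, v=0.920, θ₁=0.053, ω₁=-1.502, θ₂=-0.179, ω₂=-0.849, θ₃=0.009, ω₃=0.184
apply F[2]=+20.000 → step 3: x=0.041, v=1.401, θ₁=0.014, ω₁=-2.406, θ₂=-0.200, ω₂=-1.174, θ₃=0.013, ω₃=0.266
apply F[3]=+20.000 → step 4: x=0.074, v=1.897, θ₁=-0.045, ω₁=-3.473, θ₂=-0.226, ω₂=-1.360, θ₃=0.019, ω₃=0.321
apply F[4]=+20.000 → step 5: x=0.117, v=2.389, θ₁=-0.126, ω₁=-4.681, θ₂=-0.253, ω₂=-1.359, θ₃=0.026, ω₃=0.316
apply F[5]=+20.000 → step 6: x=0.170, v=2.827, θ₁=-0.232, ω₁=-5.863, θ₂=-0.279, ω₂=-1.196, θ₃=0.031, ω₃=0.210
apply F[6]=+20.000 → step 7: x=0.230, v=3.152, θ₁=-0.358, ω₁=-6.728, θ₂=-0.301, ω₂=-1.040, θ₃=0.033, ω₃=-0.006
apply F[7]=+20.000 → step 8: x=0.295, v=3.354, θ₁=-0.498, ω₁=-7.131, θ₂=-0.322, ω₂=-1.087, θ₃=0.031, ω₃=-0.281
apply F[8]=+20.000 → step 9: x=0.363, v=3.480, θ₁=-0.641, ω₁=-7.195, θ₂=-0.346, ω₂=-1.381, θ₃=0.022, ω₃=-0.556
apply F[9]=+20.000 → step 10: x=0.434, v=3.571, θ₁=-0.784, ω₁=-7.092, θ₂=-0.378, ω₂=-1.857, θ₃=0.008, ω₃=-0.809
apply F[10]=+20.000 → step 11: x=0.506, v=3.648, θ₁=-0.924, ω₁=-6.914, θ₂=-0.421, ω₂=-2.447, θ₃=-0.010, ω₃=-1.045
apply F[11]=+20.000 → step 12: x=0.580, v=3.715, θ₁=-1.061, ω₁=-6.690, θ₂=-0.477, ω₂=-3.104, θ₃=-0.033, ω₃=-1.276
apply F[12]=+20.000 → step 13: x=0.655, v=3.775, θ₁=-1.192, ω₁=-6.418, θ₂=-0.546, ω₂=-3.796, θ₃=-0.061, ω₃=-1.516
apply F[13]=+20.000 → step 14: x=0.731, v=3.828, θ₁=-1.317, ω₁=-6.085, θ₂=-0.628, ω₂=-4.499, θ₃=-0.094, ω₃=-1.780
apply F[14]=+20.000 → step 15: x=0.808, v=3.874, θ₁=-1.435, ω₁=-5.679, θ₂=-0.725, ω₂=-5.192, θ₃=-0.133, ω₃=-2.081
apply F[15]=+20.000 → step 16: x=0.886, v=3.913, θ₁=-1.543, ω₁=-5.190, θ₂=-0.836, ω₂=-5.853, θ₃=-0.178, ω₃=-2.437
apply F[16]=+20.000 → step 17: x=0.964, v=3.941, θ₁=-1.642, ω₁=-4.620, θ₂=-0.959, ω₂=-6.462, θ₃=-0.231, ω₃=-2.862
apply F[17]=+20.000 → step 18: x=1.043, v=3.954, θ₁=-1.728, ω₁=-3.987, θ₂=-1.094, ω₂=-6.993, θ₃=-0.293, ω₃=-3.371
apply F[18]=+20.000 → step 19: x=1.122, v=3.946, θ₁=-1.801, ω₁=-3.331, θ₂=-1.238, ω₂=-7.413, θ₃=-0.366, ω₃=-3.977
apply F[19]=+20.000 → step 20: x=1.201, v=3.908, θ₁=-1.861, ω₁=-2.721, θ₂=-1.389, ω₂=-7.676, θ₃=-0.453, ω₃=-4.687
apply F[20]=+20.000 → step 21: x=1.278, v=3.838, θ₁=-1.911, ω₁=-2.243, θ₂=-1.544, ω₂=-7.716, θ₃=-0.554, ω₃=-5.496
apply F[21]=+20.000 → step 22: x=1.354, v=3.738, θ₁=-1.953, ω₁=-1.986, θ₂=-1.696, ω₂=-7.456, θ₃=-0.673, ω₃=-6.381
apply F[22]=+20.000 → step 23: x=1.428, v=3.622, θ₁=-1.992, ω₁=-1.998, θ₂=-1.840, ω₂=-6.832, θ₃=-0.810, ω₃=-7.300
apply F[23]=+2.175 → step 24: x=1.497, v=3.311, θ₁=-2.037, ω₁=-2.527, θ₂=-1.967, ω₂=-5.861, θ₃=-0.963, ω₃=-7.980
apply F[24]=-20.000 → step 25: x=1.558, v=2.747, θ₁=-2.097, ω₁=-3.529, θ₂=-2.073, ω₂=-4.793, θ₃=-1.126, ω₃=-8.350
apply F[25]=-20.000 → step 26: x=1.607, v=2.134, θ₁=-2.179, ω₁=-4.684, θ₂=-2.158, ω₂=-3.664, θ₃=-1.297, ω₃=-8.736
apply F[26]=-20.000 → step 27: x=1.642, v=1.416, θ₁=-2.286, ω₁=-6.037, θ₂=-2.220, ω₂=-2.484, θ₃=-1.476, ω₃=-9.206
apply F[27]=-20.000 → step 28: x=1.662, v=0.514, θ₁=-2.422, ω₁=-7.594, θ₂=-2.258, ω₂=-1.367, θ₃=-1.666, ω₃=-9.843
apply F[28]=-20.000 → step 29: x=1.661, v=-0.631, θ₁=-2.589, ω₁=-9.056, θ₂=-2.278, ω₂=-0.788, θ₃=-1.871, ω₃=-10.669
apply F[29]=-20.000 → step 30: x=1.636, v=-1.870, θ₁=-2.777, ω₁=-9.514, θ₂=-2.300, ω₂=-1.690, θ₃=-2.092, ω₃=-11.424
apply F[30]=-20.000 → step 31: x=1.588, v=-2.871, θ₁=-2.959, ω₁=-8.370, θ₂=-2.357, ω₂=-4.291, θ₃=-2.325, ω₃=-11.749
apply F[31]=-20.000 → step 32: x=1.523, v=-3.560, θ₁=-3.103, ω₁=-5.903, θ₂=-2.477, ω₂=-7.852, θ₃=-2.559, ω₃=-11.656
apply F[32]=-20.000 → step 33: x=1.447, v=-4.028, θ₁=-3.186, ω₁=-2.019, θ₂=-2.676, ω₂=-12.226, θ₃=-2.789, ω₃=-11.257
max |θ₃| = 2.789 ≤ 2.810 over all 34 states.

Answer: never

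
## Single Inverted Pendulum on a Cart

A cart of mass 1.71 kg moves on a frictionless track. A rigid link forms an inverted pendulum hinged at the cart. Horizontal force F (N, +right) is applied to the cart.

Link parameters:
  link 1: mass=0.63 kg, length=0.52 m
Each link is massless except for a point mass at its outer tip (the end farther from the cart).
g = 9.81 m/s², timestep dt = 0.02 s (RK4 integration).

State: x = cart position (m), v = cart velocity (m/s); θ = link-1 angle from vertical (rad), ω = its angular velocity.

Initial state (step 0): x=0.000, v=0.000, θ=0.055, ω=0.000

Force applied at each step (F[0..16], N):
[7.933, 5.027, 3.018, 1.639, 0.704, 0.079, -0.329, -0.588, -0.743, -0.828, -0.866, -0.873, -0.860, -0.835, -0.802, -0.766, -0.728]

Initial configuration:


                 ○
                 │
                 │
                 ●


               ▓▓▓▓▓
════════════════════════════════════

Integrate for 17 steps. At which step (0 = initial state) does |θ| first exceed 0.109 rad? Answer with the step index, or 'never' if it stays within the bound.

apply F[0]=+7.933 → step 1: x=0.001, v=0.089, θ=0.054, ω=-0.150
apply F[1]=+5.027 → step 2: x=0.003, v=0.144, θ=0.050, ω=-0.236
apply F[2]=+3.018 → step 3: x=0.006, v=0.176, θ=0.044, ω=-0.279
apply F[3]=+1.639 → step 4: x=0.010, v=0.192, θ=0.039, ω=-0.295
apply F[4]=+0.704 → step 5: x=0.014, v=0.197, θ=0.033, ω=-0.292
apply F[5]=+0.079 → step 6: x=0.018, v=0.196, θ=0.027, ω=-0.279
apply F[6]=-0.329 → step 7: x=0.022, v=0.191, θ=0.022, ω=-0.258
apply F[7]=-0.588 → step 8: x=0.026, v=0.182, θ=0.017, ω=-0.235
apply F[8]=-0.743 → step 9: x=0.029, v=0.173, θ=0.012, ω=-0.211
apply F[9]=-0.828 → step 10: x=0.032, v=0.162, θ=0.008, ω=-0.187
apply F[10]=-0.866 → step 11: x=0.036, v=0.152, θ=0.005, ω=-0.164
apply F[11]=-0.873 → step 12: x=0.038, v=0.141, θ=0.002, ω=-0.143
apply F[12]=-0.860 → step 13: x=0.041, v=0.131, θ=-0.001, ω=-0.123
apply F[13]=-0.835 → step 14: x=0.044, v=0.121, θ=-0.003, ω=-0.105
apply F[14]=-0.802 → step 15: x=0.046, v=0.112, θ=-0.005, ω=-0.089
apply F[15]=-0.766 → step 16: x=0.048, v=0.104, θ=-0.007, ω=-0.075
apply F[16]=-0.728 → step 17: x=0.050, v=0.096, θ=-0.008, ω=-0.063
max |θ| = 0.055 ≤ 0.109 over all 18 states.

Answer: never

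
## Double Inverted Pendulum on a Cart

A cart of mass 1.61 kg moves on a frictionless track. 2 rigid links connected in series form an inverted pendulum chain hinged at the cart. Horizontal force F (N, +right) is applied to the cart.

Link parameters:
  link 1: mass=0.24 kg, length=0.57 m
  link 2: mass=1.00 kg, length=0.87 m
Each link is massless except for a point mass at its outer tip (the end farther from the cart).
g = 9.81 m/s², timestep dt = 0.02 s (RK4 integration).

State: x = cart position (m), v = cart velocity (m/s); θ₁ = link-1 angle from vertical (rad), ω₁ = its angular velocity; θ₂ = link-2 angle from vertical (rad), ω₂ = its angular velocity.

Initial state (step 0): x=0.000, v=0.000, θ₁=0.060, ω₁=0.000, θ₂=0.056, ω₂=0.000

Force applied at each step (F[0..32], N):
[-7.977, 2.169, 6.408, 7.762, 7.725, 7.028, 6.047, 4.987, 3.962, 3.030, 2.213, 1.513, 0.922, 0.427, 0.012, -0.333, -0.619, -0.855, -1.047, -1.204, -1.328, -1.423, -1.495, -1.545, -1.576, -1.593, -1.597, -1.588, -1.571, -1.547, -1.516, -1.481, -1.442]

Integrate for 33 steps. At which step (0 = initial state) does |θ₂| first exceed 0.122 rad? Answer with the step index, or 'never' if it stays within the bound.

Answer: never

Derivation:
apply F[0]=-7.977 → step 1: x=-0.001, v=-0.108, θ₁=0.062, ω₁=0.216, θ₂=0.056, ω₂=-0.005
apply F[1]=+2.169 → step 2: x=-0.003, v=-0.091, θ₁=0.067, ω₁=0.221, θ₂=0.056, ω₂=-0.015
apply F[2]=+6.408 → step 3: x=-0.004, v=-0.022, θ₁=0.070, ω₁=0.142, θ₂=0.055, ω₂=-0.030
apply F[3]=+7.762 → step 4: x=-0.004, v=0.064, θ₁=0.072, ω₁=0.041, θ₂=0.055, ω₂=-0.050
apply F[4]=+7.725 → step 5: x=-0.002, v=0.149, θ₁=0.072, ω₁=-0.056, θ₂=0.053, ω₂=-0.072
apply F[5]=+7.028 → step 6: x=0.002, v=0.225, θ₁=0.070, ω₁=-0.138, θ₂=0.052, ω₂=-0.094
apply F[6]=+6.047 → step 7: x=0.007, v=0.290, θ₁=0.066, ω₁=-0.202, θ₂=0.050, ω₂=-0.114
apply F[7]=+4.987 → step 8: x=0.014, v=0.342, θ₁=0.062, ω₁=-0.248, θ₂=0.047, ω₂=-0.133
apply F[8]=+3.962 → step 9: x=0.021, v=0.382, θ₁=0.057, ω₁=-0.278, θ₂=0.044, ω₂=-0.149
apply F[9]=+3.030 → step 10: x=0.029, v=0.411, θ₁=0.051, ω₁=-0.296, θ₂=0.041, ω₂=-0.162
apply F[10]=+2.213 → step 11: x=0.037, v=0.432, θ₁=0.045, ω₁=-0.302, θ₂=0.038, ω₂=-0.172
apply F[11]=+1.513 → step 12: x=0.046, v=0.444, θ₁=0.039, ω₁=-0.301, θ₂=0.034, ω₂=-0.179
apply F[12]=+0.922 → step 13: x=0.055, v=0.450, θ₁=0.033, ω₁=-0.294, θ₂=0.031, ω₂=-0.183
apply F[13]=+0.427 → step 14: x=0.064, v=0.451, θ₁=0.027, ω₁=-0.283, θ₂=0.027, ω₂=-0.185
apply F[14]=+0.012 → step 15: x=0.073, v=0.447, θ₁=0.022, ω₁=-0.270, θ₂=0.023, ω₂=-0.184
apply F[15]=-0.333 → step 16: x=0.082, v=0.440, θ₁=0.017, ω₁=-0.254, θ₂=0.020, ω₂=-0.181
apply F[16]=-0.619 → step 17: x=0.090, v=0.431, θ₁=0.012, ω₁=-0.237, θ₂=0.016, ω₂=-0.177
apply F[17]=-0.855 → step 18: x=0.099, v=0.419, θ₁=0.007, ω₁=-0.220, θ₂=0.013, ω₂=-0.171
apply F[18]=-1.047 → step 19: x=0.107, v=0.405, θ₁=0.003, ω₁=-0.203, θ₂=0.009, ω₂=-0.165
apply F[19]=-1.204 → step 20: x=0.115, v=0.390, θ₁=-0.001, ω₁=-0.186, θ₂=0.006, ω₂=-0.157
apply F[20]=-1.328 → step 21: x=0.123, v=0.374, θ₁=-0.005, ω₁=-0.169, θ₂=0.003, ω₂=-0.148
apply F[21]=-1.423 → step 22: x=0.130, v=0.357, θ₁=-0.008, ω₁=-0.152, θ₂=0.000, ω₂=-0.139
apply F[22]=-1.495 → step 23: x=0.137, v=0.340, θ₁=-0.011, ω₁=-0.137, θ₂=-0.003, ω₂=-0.130
apply F[23]=-1.545 → step 24: x=0.144, v=0.322, θ₁=-0.013, ω₁=-0.122, θ₂=-0.005, ω₂=-0.121
apply F[24]=-1.576 → step 25: x=0.150, v=0.305, θ₁=-0.016, ω₁=-0.108, θ₂=-0.008, ω₂=-0.112
apply F[25]=-1.593 → step 26: x=0.156, v=0.288, θ₁=-0.018, ω₁=-0.095, θ₂=-0.010, ω₂=-0.102
apply F[26]=-1.597 → step 27: x=0.161, v=0.271, θ₁=-0.019, ω₁=-0.082, θ₂=-0.012, ω₂=-0.093
apply F[27]=-1.588 → step 28: x=0.167, v=0.254, θ₁=-0.021, ω₁=-0.071, θ₂=-0.013, ω₂=-0.084
apply F[28]=-1.571 → step 29: x=0.172, v=0.238, θ₁=-0.022, ω₁=-0.061, θ₂=-0.015, ω₂=-0.076
apply F[29]=-1.547 → step 30: x=0.176, v=0.222, θ₁=-0.023, ω₁=-0.051, θ₂=-0.016, ω₂=-0.067
apply F[30]=-1.516 → step 31: x=0.180, v=0.207, θ₁=-0.024, ω₁=-0.042, θ₂=-0.018, ω₂=-0.060
apply F[31]=-1.481 → step 32: x=0.184, v=0.192, θ₁=-0.025, ω₁=-0.034, θ₂=-0.019, ω₂=-0.052
apply F[32]=-1.442 → step 33: x=0.188, v=0.178, θ₁=-0.026, ω₁=-0.027, θ₂=-0.020, ω₂=-0.045
max |θ₂| = 0.056 ≤ 0.122 over all 34 states.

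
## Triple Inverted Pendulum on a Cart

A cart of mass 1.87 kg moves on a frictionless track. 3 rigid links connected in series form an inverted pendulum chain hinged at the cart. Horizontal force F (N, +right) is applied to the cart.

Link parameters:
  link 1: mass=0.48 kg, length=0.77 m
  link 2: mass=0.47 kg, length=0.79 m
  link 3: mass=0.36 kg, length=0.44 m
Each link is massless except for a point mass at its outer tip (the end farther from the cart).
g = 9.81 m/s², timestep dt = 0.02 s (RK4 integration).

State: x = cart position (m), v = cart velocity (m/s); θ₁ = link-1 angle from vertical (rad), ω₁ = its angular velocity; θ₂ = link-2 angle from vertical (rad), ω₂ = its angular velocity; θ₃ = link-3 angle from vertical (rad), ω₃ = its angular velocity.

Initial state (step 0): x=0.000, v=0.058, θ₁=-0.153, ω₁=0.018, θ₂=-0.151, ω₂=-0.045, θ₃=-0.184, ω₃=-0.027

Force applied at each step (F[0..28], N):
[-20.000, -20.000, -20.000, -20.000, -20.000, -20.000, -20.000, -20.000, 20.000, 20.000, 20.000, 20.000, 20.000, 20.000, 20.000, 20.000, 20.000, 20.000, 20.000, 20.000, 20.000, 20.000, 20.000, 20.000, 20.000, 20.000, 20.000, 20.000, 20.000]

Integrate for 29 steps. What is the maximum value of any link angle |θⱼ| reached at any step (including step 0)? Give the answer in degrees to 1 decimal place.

apply F[0]=-20.000 → step 1: x=-0.001, v=-0.132, θ₁=-0.151, ω₁=0.223, θ₂=-0.152, ω₂=-0.037, θ₃=-0.185, ω₃=-0.056
apply F[1]=-20.000 → step 2: x=-0.005, v=-0.323, θ₁=-0.144, ω₁=0.434, θ₂=-0.153, ω₂=-0.034, θ₃=-0.186, ω₃=-0.086
apply F[2]=-20.000 → step 3: x=-0.014, v=-0.516, θ₁=-0.133, ω₁=0.653, θ₂=-0.153, ω₂=-0.037, θ₃=-0.188, ω₃=-0.116
apply F[3]=-20.000 → step 4: x=-0.026, v=-0.712, θ₁=-0.118, ω₁=0.886, θ₂=-0.154, ω₂=-0.050, θ₃=-0.191, ω₃=-0.146
apply F[4]=-20.000 → step 5: x=-0.042, v=-0.911, θ₁=-0.098, ω₁=1.136, θ₂=-0.155, ω₂=-0.074, θ₃=-0.194, ω₃=-0.176
apply F[5]=-20.000 → step 6: x=-0.062, v=-1.113, θ₁=-0.072, ω₁=1.406, θ₂=-0.157, ω₂=-0.112, θ₃=-0.198, ω₃=-0.206
apply F[6]=-20.000 → step 7: x=-0.087, v=-1.321, θ₁=-0.041, ω₁=1.697, θ₂=-0.160, ω₂=-0.164, θ₃=-0.202, ω₃=-0.233
apply F[7]=-20.000 → step 8: x=-0.115, v=-1.532, θ₁=-0.004, ω₁=2.010, θ₂=-0.164, ω₂=-0.226, θ₃=-0.207, ω₃=-0.258
apply F[8]=+20.000 → step 9: x=-0.144, v=-1.320, θ₁=0.034, ω₁=1.791, θ₂=-0.169, ω₂=-0.305, θ₃=-0.213, ω₃=-0.281
apply F[9]=+20.000 → step 10: x=-0.168, v=-1.111, θ₁=0.068, ω₁=1.605, θ₂=-0.176, ω₂=-0.412, θ₃=-0.218, ω₃=-0.306
apply F[10]=+20.000 → step 11: x=-0.188, v=-0.906, θ₁=0.098, ω₁=1.449, θ₂=-0.186, ω₂=-0.547, θ₃=-0.225, ω₃=-0.330
apply F[11]=+20.000 → step 12: x=-0.204, v=-0.705, θ₁=0.126, ω₁=1.318, θ₂=-0.198, ω₂=-0.706, θ₃=-0.232, ω₃=-0.352
apply F[12]=+20.000 → step 13: x=-0.216, v=-0.506, θ₁=0.151, ω₁=1.208, θ₂=-0.214, ω₂=-0.888, θ₃=-0.239, ω₃=-0.369
apply F[13]=+20.000 → step 14: x=-0.225, v=-0.310, θ₁=0.174, ω₁=1.116, θ₂=-0.234, ω₂=-1.089, θ₃=-0.246, ω₃=-0.380
apply F[14]=+20.000 → step 15: x=-0.229, v=-0.116, θ₁=0.196, ω₁=1.036, θ₂=-0.258, ω₂=-1.307, θ₃=-0.254, ω₃=-0.383
apply F[15]=+20.000 → step 16: x=-0.229, v=0.077, θ₁=0.216, ω₁=0.963, θ₂=-0.286, ω₂=-1.539, θ₃=-0.262, ω₃=-0.376
apply F[16]=+20.000 → step 17: x=-0.226, v=0.270, θ₁=0.234, ω₁=0.891, θ₂=-0.319, ω₂=-1.780, θ₃=-0.269, ω₃=-0.361
apply F[17]=+20.000 → step 18: x=-0.218, v=0.462, θ₁=0.251, ω₁=0.816, θ₂=-0.357, ω₂=-2.028, θ₃=-0.276, ω₃=-0.339
apply F[18]=+20.000 → step 19: x=-0.207, v=0.655, θ₁=0.267, ω₁=0.731, θ₂=-0.400, ω₂=-2.279, θ₃=-0.283, ω₃=-0.312
apply F[19]=+20.000 → step 20: x=-0.192, v=0.848, θ₁=0.280, ω₁=0.631, θ₂=-0.449, ω₂=-2.530, θ₃=-0.289, ω₃=-0.284
apply F[20]=+20.000 → step 21: x=-0.173, v=1.041, θ₁=0.292, ω₁=0.512, θ₂=-0.502, ω₂=-2.779, θ₃=-0.294, ω₃=-0.261
apply F[21]=+20.000 → step 22: x=-0.151, v=1.236, θ₁=0.301, ω₁=0.371, θ₂=-0.560, ω₂=-3.024, θ₃=-0.299, ω₃=-0.247
apply F[22]=+20.000 → step 23: x=-0.124, v=1.431, θ₁=0.307, ω₁=0.202, θ₂=-0.623, ω₂=-3.263, θ₃=-0.304, ω₃=-0.249
apply F[23]=+20.000 → step 24: x=-0.093, v=1.627, θ₁=0.309, ω₁=0.003, θ₂=-0.690, ω₂=-3.495, θ₃=-0.309, ω₃=-0.274
apply F[24]=+20.000 → step 25: x=-0.059, v=1.824, θ₁=0.306, ω₁=-0.227, θ₂=-0.762, ω₂=-3.719, θ₃=-0.315, ω₃=-0.328
apply F[25]=+20.000 → step 26: x=-0.020, v=2.022, θ₁=0.299, ω₁=-0.493, θ₂=-0.839, ω₂=-3.934, θ₃=-0.322, ω₃=-0.417
apply F[26]=+20.000 → step 27: x=0.022, v=2.221, θ₁=0.287, ω₁=-0.795, θ₂=-0.920, ω₂=-4.137, θ₃=-0.332, ω₃=-0.547
apply F[27]=+20.000 → step 28: x=0.068, v=2.422, θ₁=0.267, ω₁=-1.134, θ₂=-1.004, ω₂=-4.326, θ₃=-0.345, ω₃=-0.722
apply F[28]=+20.000 → step 29: x=0.119, v=2.625, θ₁=0.241, ω₁=-1.512, θ₂=-1.093, ω₂=-4.495, θ₃=-0.361, ω₃=-0.945
Max |angle| over trajectory = 1.093 rad = 62.6°.

Answer: 62.6°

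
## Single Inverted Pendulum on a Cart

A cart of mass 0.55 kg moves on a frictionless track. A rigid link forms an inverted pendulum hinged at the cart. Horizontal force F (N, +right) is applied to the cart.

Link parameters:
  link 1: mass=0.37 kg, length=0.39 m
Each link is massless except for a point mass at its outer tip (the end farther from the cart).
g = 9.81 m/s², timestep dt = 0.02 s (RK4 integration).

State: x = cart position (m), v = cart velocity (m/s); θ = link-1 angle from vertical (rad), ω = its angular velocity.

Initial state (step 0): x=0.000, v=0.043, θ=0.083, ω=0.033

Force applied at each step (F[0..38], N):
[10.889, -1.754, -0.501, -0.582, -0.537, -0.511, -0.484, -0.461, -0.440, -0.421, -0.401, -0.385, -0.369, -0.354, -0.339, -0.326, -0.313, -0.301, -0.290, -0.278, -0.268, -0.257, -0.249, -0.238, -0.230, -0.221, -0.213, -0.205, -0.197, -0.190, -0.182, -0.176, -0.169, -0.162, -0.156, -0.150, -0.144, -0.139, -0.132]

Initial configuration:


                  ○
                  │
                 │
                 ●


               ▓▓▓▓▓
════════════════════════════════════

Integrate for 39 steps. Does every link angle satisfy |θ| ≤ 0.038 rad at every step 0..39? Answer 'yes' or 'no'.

Answer: no

Derivation:
apply F[0]=+10.889 → step 1: x=0.005, v=0.427, θ=0.074, ω=-0.908
apply F[1]=-1.754 → step 2: x=0.013, v=0.355, θ=0.058, ω=-0.690
apply F[2]=-0.501 → step 3: x=0.019, v=0.330, θ=0.045, ω=-0.601
apply F[3]=-0.582 → step 4: x=0.026, v=0.304, θ=0.034, ω=-0.513
apply F[4]=-0.537 → step 5: x=0.032, v=0.280, θ=0.025, ω=-0.439
apply F[5]=-0.511 → step 6: x=0.037, v=0.259, θ=0.017, ω=-0.374
apply F[6]=-0.484 → step 7: x=0.042, v=0.240, θ=0.010, ω=-0.318
apply F[7]=-0.461 → step 8: x=0.047, v=0.222, θ=0.004, ω=-0.269
apply F[8]=-0.440 → step 9: x=0.051, v=0.206, θ=-0.001, ω=-0.227
apply F[9]=-0.421 → step 10: x=0.055, v=0.191, θ=-0.005, ω=-0.190
apply F[10]=-0.401 → step 11: x=0.058, v=0.177, θ=-0.009, ω=-0.159
apply F[11]=-0.385 → step 12: x=0.062, v=0.165, θ=-0.012, ω=-0.131
apply F[12]=-0.369 → step 13: x=0.065, v=0.153, θ=-0.014, ω=-0.108
apply F[13]=-0.354 → step 14: x=0.068, v=0.142, θ=-0.016, ω=-0.087
apply F[14]=-0.339 → step 15: x=0.071, v=0.132, θ=-0.018, ω=-0.070
apply F[15]=-0.326 → step 16: x=0.073, v=0.122, θ=-0.019, ω=-0.055
apply F[16]=-0.313 → step 17: x=0.076, v=0.114, θ=-0.020, ω=-0.042
apply F[17]=-0.301 → step 18: x=0.078, v=0.105, θ=-0.020, ω=-0.031
apply F[18]=-0.290 → step 19: x=0.080, v=0.098, θ=-0.021, ω=-0.021
apply F[19]=-0.278 → step 20: x=0.082, v=0.090, θ=-0.021, ω=-0.013
apply F[20]=-0.268 → step 21: x=0.083, v=0.083, θ=-0.021, ω=-0.006
apply F[21]=-0.257 → step 22: x=0.085, v=0.077, θ=-0.022, ω=-0.000
apply F[22]=-0.249 → step 23: x=0.087, v=0.071, θ=-0.021, ω=0.005
apply F[23]=-0.238 → step 24: x=0.088, v=0.065, θ=-0.021, ω=0.009
apply F[24]=-0.230 → step 25: x=0.089, v=0.059, θ=-0.021, ω=0.013
apply F[25]=-0.221 → step 26: x=0.090, v=0.054, θ=-0.021, ω=0.016
apply F[26]=-0.213 → step 27: x=0.091, v=0.049, θ=-0.021, ω=0.018
apply F[27]=-0.205 → step 28: x=0.092, v=0.044, θ=-0.020, ω=0.020
apply F[28]=-0.197 → step 29: x=0.093, v=0.040, θ=-0.020, ω=0.022
apply F[29]=-0.190 → step 30: x=0.094, v=0.035, θ=-0.019, ω=0.023
apply F[30]=-0.182 → step 31: x=0.094, v=0.031, θ=-0.019, ω=0.024
apply F[31]=-0.176 → step 32: x=0.095, v=0.027, θ=-0.018, ω=0.025
apply F[32]=-0.169 → step 33: x=0.096, v=0.023, θ=-0.018, ω=0.025
apply F[33]=-0.162 → step 34: x=0.096, v=0.020, θ=-0.017, ω=0.026
apply F[34]=-0.156 → step 35: x=0.096, v=0.016, θ=-0.017, ω=0.026
apply F[35]=-0.150 → step 36: x=0.097, v=0.013, θ=-0.016, ω=0.026
apply F[36]=-0.144 → step 37: x=0.097, v=0.010, θ=-0.016, ω=0.026
apply F[37]=-0.139 → step 38: x=0.097, v=0.007, θ=-0.015, ω=0.026
apply F[38]=-0.132 → step 39: x=0.097, v=0.004, θ=-0.015, ω=0.026
Max |angle| over trajectory = 0.083 rad; bound = 0.038 → exceeded.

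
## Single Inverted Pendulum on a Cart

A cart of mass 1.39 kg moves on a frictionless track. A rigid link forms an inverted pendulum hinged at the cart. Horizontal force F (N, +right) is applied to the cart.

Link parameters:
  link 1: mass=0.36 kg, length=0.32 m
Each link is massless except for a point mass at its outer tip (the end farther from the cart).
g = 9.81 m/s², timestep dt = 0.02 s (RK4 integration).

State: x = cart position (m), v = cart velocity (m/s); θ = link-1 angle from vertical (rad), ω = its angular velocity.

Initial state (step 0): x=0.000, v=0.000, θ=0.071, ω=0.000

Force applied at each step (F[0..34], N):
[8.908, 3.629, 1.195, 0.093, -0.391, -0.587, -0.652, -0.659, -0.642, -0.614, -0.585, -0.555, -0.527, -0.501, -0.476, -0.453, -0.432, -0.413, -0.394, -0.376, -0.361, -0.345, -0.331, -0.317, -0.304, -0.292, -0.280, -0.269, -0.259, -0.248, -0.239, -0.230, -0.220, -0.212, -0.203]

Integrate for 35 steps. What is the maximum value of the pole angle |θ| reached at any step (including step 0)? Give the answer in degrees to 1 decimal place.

Answer: 4.1°

Derivation:
apply F[0]=+8.908 → step 1: x=0.001, v=0.124, θ=0.068, ω=-0.345
apply F[1]=+3.629 → step 2: x=0.004, v=0.173, θ=0.060, ω=-0.459
apply F[2]=+1.195 → step 3: x=0.008, v=0.188, θ=0.050, ω=-0.470
apply F[3]=+0.093 → step 4: x=0.012, v=0.187, θ=0.041, ω=-0.439
apply F[4]=-0.391 → step 5: x=0.015, v=0.179, θ=0.033, ω=-0.393
apply F[5]=-0.587 → step 6: x=0.019, v=0.169, θ=0.025, ω=-0.344
apply F[6]=-0.652 → step 7: x=0.022, v=0.159, θ=0.019, ω=-0.298
apply F[7]=-0.659 → step 8: x=0.025, v=0.149, θ=0.014, ω=-0.256
apply F[8]=-0.642 → step 9: x=0.028, v=0.139, θ=0.009, ω=-0.218
apply F[9]=-0.614 → step 10: x=0.031, v=0.130, θ=0.005, ω=-0.186
apply F[10]=-0.585 → step 11: x=0.033, v=0.121, θ=0.001, ω=-0.157
apply F[11]=-0.555 → step 12: x=0.036, v=0.113, θ=-0.002, ω=-0.132
apply F[12]=-0.527 → step 13: x=0.038, v=0.106, θ=-0.004, ω=-0.111
apply F[13]=-0.501 → step 14: x=0.040, v=0.099, θ=-0.006, ω=-0.092
apply F[14]=-0.476 → step 15: x=0.042, v=0.092, θ=-0.008, ω=-0.076
apply F[15]=-0.453 → step 16: x=0.043, v=0.086, θ=-0.009, ω=-0.062
apply F[16]=-0.432 → step 17: x=0.045, v=0.080, θ=-0.010, ω=-0.050
apply F[17]=-0.413 → step 18: x=0.047, v=0.075, θ=-0.011, ω=-0.040
apply F[18]=-0.394 → step 19: x=0.048, v=0.070, θ=-0.012, ω=-0.031
apply F[19]=-0.376 → step 20: x=0.049, v=0.065, θ=-0.012, ω=-0.023
apply F[20]=-0.361 → step 21: x=0.051, v=0.061, θ=-0.013, ω=-0.017
apply F[21]=-0.345 → step 22: x=0.052, v=0.056, θ=-0.013, ω=-0.011
apply F[22]=-0.331 → step 23: x=0.053, v=0.052, θ=-0.013, ω=-0.006
apply F[23]=-0.317 → step 24: x=0.054, v=0.048, θ=-0.013, ω=-0.002
apply F[24]=-0.304 → step 25: x=0.055, v=0.045, θ=-0.013, ω=0.001
apply F[25]=-0.292 → step 26: x=0.056, v=0.041, θ=-0.013, ω=0.004
apply F[26]=-0.280 → step 27: x=0.057, v=0.038, θ=-0.013, ω=0.007
apply F[27]=-0.269 → step 28: x=0.057, v=0.035, θ=-0.013, ω=0.009
apply F[28]=-0.259 → step 29: x=0.058, v=0.031, θ=-0.013, ω=0.010
apply F[29]=-0.248 → step 30: x=0.059, v=0.029, θ=-0.013, ω=0.012
apply F[30]=-0.239 → step 31: x=0.059, v=0.026, θ=-0.012, ω=0.013
apply F[31]=-0.230 → step 32: x=0.060, v=0.023, θ=-0.012, ω=0.014
apply F[32]=-0.220 → step 33: x=0.060, v=0.020, θ=-0.012, ω=0.014
apply F[33]=-0.212 → step 34: x=0.060, v=0.018, θ=-0.011, ω=0.015
apply F[34]=-0.203 → step 35: x=0.061, v=0.016, θ=-0.011, ω=0.015
Max |angle| over trajectory = 0.071 rad = 4.1°.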